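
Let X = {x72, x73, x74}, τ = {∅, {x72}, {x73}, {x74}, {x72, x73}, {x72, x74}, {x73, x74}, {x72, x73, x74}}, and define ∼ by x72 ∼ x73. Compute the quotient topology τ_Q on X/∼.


X/∼ = {[x72=x73], [x74]}; |τ_Q| = 4.

Equivalence classes: [x72=x73], [x74].
Quotient map π: X → X/∼ sends x72 ↦ [x72=x73], x73 ↦ [x72=x73], x74 ↦ [x74].
For each subset V ⊆ X/∼, compute π^{-1}(V) ⊆ X and check whether π^{-1}(V) ∈ τ. V is open in τ_Q iff π^{-1}(V) ∈ τ.
  V = {}: π^{-1}(V) = ∅ ∈ τ ✓.
  V = {[x72=x73]}: π^{-1}(V) = {x72, x73} ∈ τ ✓.
  V = {[x74]}: π^{-1}(V) = {x74} ∈ τ ✓.
  V = {[x72=x73], [x74]}: π^{-1}(V) = {x72, x73, x74} ∈ τ ✓.
Open sets in the quotient: τ_Q = {{}, {[x72=x73]}, {[x74]}, {[x72=x73], [x74]}} (4 elements).


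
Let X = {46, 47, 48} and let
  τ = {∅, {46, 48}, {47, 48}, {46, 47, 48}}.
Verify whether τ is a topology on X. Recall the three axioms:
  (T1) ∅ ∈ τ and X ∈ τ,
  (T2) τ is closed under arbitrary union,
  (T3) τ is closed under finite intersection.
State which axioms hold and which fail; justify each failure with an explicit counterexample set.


τ is NOT a topology on X.

Axiom (T1): ∅ ∈ τ? Yes; X ∈ τ? Yes.
Axiom (T2/T3): check pairwise unions and intersections of members of τ.
Counterexample for (T3): {46, 48} ∩ {47, 48} = {48} ∉ τ. Therefore τ is NOT a topology.


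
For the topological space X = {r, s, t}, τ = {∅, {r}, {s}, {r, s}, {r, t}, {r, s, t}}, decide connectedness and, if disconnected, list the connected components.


(X, τ) is disconnected; components = [{s}, {r, t}].

Find clopen sets (U ∈ τ with X ∖ U ∈ τ):
  U = ∅, X ∖ U = {r, s, t} — both open, so U is clopen.
  U = {s}, X ∖ U = {r, t} — both open, so U is clopen.
  U = {r, t}, X ∖ U = {s} — both open, so U is clopen.
  U = {r, s, t}, X ∖ U = ∅ — both open, so U is clopen.
Nontrivial clopen(s) exist: e.g. {s}. So (X, τ) is disconnected.
Compute connected components by grouping points that agree on all clopens:
  component: {s}
  component: {r, t}


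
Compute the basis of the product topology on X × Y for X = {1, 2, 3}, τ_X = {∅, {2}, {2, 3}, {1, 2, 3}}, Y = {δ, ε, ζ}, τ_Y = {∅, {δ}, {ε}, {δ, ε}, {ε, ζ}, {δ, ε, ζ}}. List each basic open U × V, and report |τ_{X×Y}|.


Basis B = {∅ × ∅, {2} × {δ}, {2} × {ε}, {2} × {δ, ε}, {2, 3} × {δ}, {2} × {ε, ζ}, {2, 3} × {ε}, {1, 2, 3} × {δ}, {1, 2, 3} × {ε}, {2} × {δ, ε, ζ}, {2, 3} × {δ, ε}, {2, 3} × {ε, ζ}, {1, 2, 3} × {δ, ε}, {1, 2, 3} × {ε, ζ}, {2, 3} × {δ, ε, ζ}, {1, 2, 3} × {δ, ε, ζ}}; |τ_{X×Y}| = 40.

Enumerate products U × V with U ∈ τ_X, V ∈ τ_Y (deduplicated):
  ∅ × ∅ = {} (∅)
  {2} × {δ} = {(2,δ)}
  {2} × {ε} = {(2,ε)}
  {2} × {δ, ε} = {(2,δ), (2,ε)}
  {2, 3} × {δ} = {(2,δ), (3,δ)}
  {2} × {ε, ζ} = {(2,ε), (2,ζ)}
  {2, 3} × {ε} = {(2,ε), (3,ε)}
  {1, 2, 3} × {δ} = {(1,δ), (2,δ), (3,δ)}
  {1, 2, 3} × {ε} = {(1,ε), (2,ε), (3,ε)}
  {2} × {δ, ε, ζ} = {(2,δ), (2,ε), (2,ζ)}
  {2, 3} × {δ, ε} = {(2,δ), (2,ε), (3,δ), (3,ε)}
  {2, 3} × {ε, ζ} = {(2,ε), (2,ζ), (3,ε), (3,ζ)}
  {1, 2, 3} × {δ, ε} = {(1,δ), (1,ε), (2,δ), (2,ε), (3,δ), (3,ε)}
  {1, 2, 3} × {ε, ζ} = {(1,ε), (1,ζ), (2,ε), (2,ζ), (3,ε), (3,ζ)}
  {2, 3} × {δ, ε, ζ} = {(2,δ), (2,ε), (2,ζ), (3,δ), (3,ε), (3,ζ)}
  {1, 2, 3} × {δ, ε, ζ} = {(1,δ), (1,ε), (1,ζ), (2,δ), (2,ε), (2,ζ), (3,δ), (3,ε), (3,ζ)}
These 16 distinct sets form the basis B.
Close under arbitrary unions to get τ_{X×Y}; counting gives |τ_{X×Y}| = 40.


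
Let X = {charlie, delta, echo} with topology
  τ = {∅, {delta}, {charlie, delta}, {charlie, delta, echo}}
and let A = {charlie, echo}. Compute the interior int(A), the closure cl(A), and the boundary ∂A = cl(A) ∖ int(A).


int(A) = ∅, cl(A) = {charlie, echo}, ∂A = {charlie, echo}.

Closed sets in (X, τ) are complements of opens:
  closed(X, τ) = {∅, {echo}, {charlie, echo}, {charlie, delta, echo}}.
int(A) = ⋃ {U ∈ τ : U ⊆ A}. Opens contained in A: ∅.
Taking the union of these: int(A) = ∅.
cl(A) = ⋂ {C closed : A ⊆ C}. Closed sets containing A: {charlie, echo}, {charlie, delta, echo}.
Intersecting these: cl(A) = {charlie, echo}.
∂A = cl(A) ∖ int(A) = {charlie, echo} ∖ ∅ = {charlie, echo}.


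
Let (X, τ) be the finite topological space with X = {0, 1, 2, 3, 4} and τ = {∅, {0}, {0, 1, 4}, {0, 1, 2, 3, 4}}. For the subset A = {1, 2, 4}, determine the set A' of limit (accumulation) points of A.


A' = {1, 2, 3, 4}

For each x ∈ X, list the open sets U ∈ τ with x ∈ U, then check whether U ∩ (A ∖ {x}) ≠ ∅ for every such U.
  x = 0: open {0} ∋ x has {0} ∩ (A ∖ {0}) = ∅, so x is NOT a limit point.
  x = 1: opens ∋ x are {0, 1, 4}, {0, 1, 2, 3, 4}; each meets A ∖ {1}, so x IS a limit point.
  x = 2: opens ∋ x are {0, 1, 2, 3, 4}; each meets A ∖ {2}, so x IS a limit point.
  x = 3: opens ∋ x are {0, 1, 2, 3, 4}; each meets A ∖ {3}, so x IS a limit point.
  x = 4: opens ∋ x are {0, 1, 4}, {0, 1, 2, 3, 4}; each meets A ∖ {4}, so x IS a limit point.
Collecting: A' = {1, 2, 3, 4}.


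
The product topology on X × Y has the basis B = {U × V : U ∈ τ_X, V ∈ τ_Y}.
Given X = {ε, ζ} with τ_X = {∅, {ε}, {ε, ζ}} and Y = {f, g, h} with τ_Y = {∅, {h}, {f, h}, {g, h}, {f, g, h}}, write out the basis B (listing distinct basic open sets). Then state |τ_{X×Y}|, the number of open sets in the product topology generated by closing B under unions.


Basis B = {∅ × ∅, {ε} × {h}, {ε} × {f, h}, {ε} × {g, h}, {ε, ζ} × {h}, {ε} × {f, g, h}, {ε, ζ} × {f, h}, {ε, ζ} × {g, h}, {ε, ζ} × {f, g, h}}; |τ_{X×Y}| = 14.

Enumerate products U × V with U ∈ τ_X, V ∈ τ_Y (deduplicated):
  ∅ × ∅ = {} (∅)
  {ε} × {h} = {(ε,h)}
  {ε} × {f, h} = {(ε,f), (ε,h)}
  {ε} × {g, h} = {(ε,g), (ε,h)}
  {ε, ζ} × {h} = {(ε,h), (ζ,h)}
  {ε} × {f, g, h} = {(ε,f), (ε,g), (ε,h)}
  {ε, ζ} × {f, h} = {(ε,f), (ε,h), (ζ,f), (ζ,h)}
  {ε, ζ} × {g, h} = {(ε,g), (ε,h), (ζ,g), (ζ,h)}
  {ε, ζ} × {f, g, h} = {(ε,f), (ε,g), (ε,h), (ζ,f), (ζ,g), (ζ,h)}
These 9 distinct sets form the basis B.
Close under arbitrary unions to get τ_{X×Y}; counting gives |τ_{X×Y}| = 14.


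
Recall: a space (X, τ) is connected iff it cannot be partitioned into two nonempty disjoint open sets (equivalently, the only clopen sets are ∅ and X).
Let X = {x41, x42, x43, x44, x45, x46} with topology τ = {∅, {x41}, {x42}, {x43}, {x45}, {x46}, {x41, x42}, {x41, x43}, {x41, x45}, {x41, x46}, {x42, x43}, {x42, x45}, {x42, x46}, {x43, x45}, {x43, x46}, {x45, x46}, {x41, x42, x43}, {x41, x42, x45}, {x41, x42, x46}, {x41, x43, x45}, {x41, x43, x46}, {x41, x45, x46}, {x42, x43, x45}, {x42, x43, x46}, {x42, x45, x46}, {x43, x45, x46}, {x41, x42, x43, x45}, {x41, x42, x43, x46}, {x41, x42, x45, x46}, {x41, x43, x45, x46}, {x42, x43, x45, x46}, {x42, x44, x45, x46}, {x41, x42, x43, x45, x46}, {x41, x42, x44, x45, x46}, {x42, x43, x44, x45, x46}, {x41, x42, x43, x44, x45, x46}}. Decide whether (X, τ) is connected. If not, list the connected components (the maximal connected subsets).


(X, τ) is disconnected; components = [{x41}, {x43}, {x42, x44, x45, x46}].

Find clopen sets (U ∈ τ with X ∖ U ∈ τ):
  U = ∅, X ∖ U = {x41, x42, x43, x44, x45, x46} — both open, so U is clopen.
  U = {x41}, X ∖ U = {x42, x43, x44, x45, x46} — both open, so U is clopen.
  U = {x43}, X ∖ U = {x41, x42, x44, x45, x46} — both open, so U is clopen.
  U = {x41, x43}, X ∖ U = {x42, x44, x45, x46} — both open, so U is clopen.
  U = {x42, x44, x45, x46}, X ∖ U = {x41, x43} — both open, so U is clopen.
  U = {x41, x42, x44, x45, x46}, X ∖ U = {x43} — both open, so U is clopen.
  U = {x42, x43, x44, x45, x46}, X ∖ U = {x41} — both open, so U is clopen.
  U = {x41, x42, x43, x44, x45, x46}, X ∖ U = ∅ — both open, so U is clopen.
Nontrivial clopen(s) exist: e.g. {x41, x42, x44, x45, x46}. So (X, τ) is disconnected.
Compute connected components by grouping points that agree on all clopens:
  component: {x41}
  component: {x43}
  component: {x42, x44, x45, x46}


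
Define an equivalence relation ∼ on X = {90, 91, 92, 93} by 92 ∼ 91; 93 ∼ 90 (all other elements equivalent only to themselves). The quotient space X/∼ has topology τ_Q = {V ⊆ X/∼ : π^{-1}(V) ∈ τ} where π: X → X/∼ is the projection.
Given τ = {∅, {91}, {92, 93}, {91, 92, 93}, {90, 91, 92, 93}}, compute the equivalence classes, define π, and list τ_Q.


X/∼ = {[90=93], [91=92]}; |τ_Q| = 2.

Equivalence classes: [90=93], [91=92].
Quotient map π: X → X/∼ sends 90 ↦ [90=93], 91 ↦ [91=92], 92 ↦ [91=92], 93 ↦ [90=93].
For each subset V ⊆ X/∼, compute π^{-1}(V) ⊆ X and check whether π^{-1}(V) ∈ τ. V is open in τ_Q iff π^{-1}(V) ∈ τ.
  V = {}: π^{-1}(V) = ∅ ∈ τ ✓.
  V = {[90=93]}: π^{-1}(V) = {90, 93} ∉ τ ✗.
  V = {[91=92]}: π^{-1}(V) = {91, 92} ∉ τ ✗.
  V = {[90=93], [91=92]}: π^{-1}(V) = {90, 91, 92, 93} ∈ τ ✓.
Open sets in the quotient: τ_Q = {{}, {[90=93], [91=92]}} (2 elements).


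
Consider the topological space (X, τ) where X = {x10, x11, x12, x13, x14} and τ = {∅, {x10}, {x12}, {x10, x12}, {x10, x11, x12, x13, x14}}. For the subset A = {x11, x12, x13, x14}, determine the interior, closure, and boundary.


int(A) = {x12}, cl(A) = {x11, x12, x13, x14}, ∂A = {x11, x13, x14}.

Closed sets in (X, τ) are complements of opens:
  closed(X, τ) = {∅, {x11, x13, x14}, {x10, x11, x13, x14}, {x11, x12, x13, x14}, {x10, x11, x12, x13, x14}}.
int(A) = ⋃ {U ∈ τ : U ⊆ A}. Opens contained in A: ∅, {x12}.
Taking the union of these: int(A) = {x12}.
cl(A) = ⋂ {C closed : A ⊆ C}. Closed sets containing A: {x11, x12, x13, x14}, {x10, x11, x12, x13, x14}.
Intersecting these: cl(A) = {x11, x12, x13, x14}.
∂A = cl(A) ∖ int(A) = {x11, x12, x13, x14} ∖ {x12} = {x11, x13, x14}.


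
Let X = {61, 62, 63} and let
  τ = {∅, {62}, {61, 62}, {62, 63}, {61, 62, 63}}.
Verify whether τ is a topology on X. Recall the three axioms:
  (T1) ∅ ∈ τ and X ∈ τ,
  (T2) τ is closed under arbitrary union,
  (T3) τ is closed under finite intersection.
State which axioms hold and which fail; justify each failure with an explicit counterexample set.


τ IS a topology on X.

Axiom (T1): ∅ ∈ τ? Yes; X ∈ τ? Yes.
Axiom (T2/T3): check pairwise unions and intersections of members of τ.
All pairwise intersections and unions checked — each lies in τ. Therefore τ satisfies (T1), (T2), (T3): it IS a topology on X.


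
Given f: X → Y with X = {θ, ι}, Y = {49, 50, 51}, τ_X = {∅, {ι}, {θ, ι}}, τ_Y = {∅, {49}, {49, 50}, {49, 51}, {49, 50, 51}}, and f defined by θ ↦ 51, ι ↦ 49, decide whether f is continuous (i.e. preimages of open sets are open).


f IS continuous.

Compute f^{-1}(U) for each U ∈ τ_Y:
  U = ∅: f^{-1}(U) = ∅ ∈ τ_X ✓.
  U = {49}: f^{-1}(U) = {ι} ∈ τ_X ✓.
  U = {49, 50}: f^{-1}(U) = {ι} ∈ τ_X ✓.
  U = {49, 51}: f^{-1}(U) = {θ, ι} ∈ τ_X ✓.
  U = {49, 50, 51}: f^{-1}(U) = {θ, ι} ∈ τ_X ✓.
Every preimage lies in τ_X, so f IS continuous.


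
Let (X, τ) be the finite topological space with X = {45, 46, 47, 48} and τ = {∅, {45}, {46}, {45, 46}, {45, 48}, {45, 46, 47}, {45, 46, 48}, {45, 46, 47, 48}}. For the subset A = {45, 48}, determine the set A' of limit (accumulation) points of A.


A' = {47, 48}

For each x ∈ X, list the open sets U ∈ τ with x ∈ U, then check whether U ∩ (A ∖ {x}) ≠ ∅ for every such U.
  x = 45: open {45} ∋ x has {45} ∩ (A ∖ {45}) = ∅, so x is NOT a limit point.
  x = 46: open {46} ∋ x has {46} ∩ (A ∖ {46}) = ∅, so x is NOT a limit point.
  x = 47: opens ∋ x are {45, 46, 47}, {45, 46, 47, 48}; each meets A ∖ {47}, so x IS a limit point.
  x = 48: opens ∋ x are {45, 48}, {45, 46, 48}, {45, 46, 47, 48}; each meets A ∖ {48}, so x IS a limit point.
Collecting: A' = {47, 48}.


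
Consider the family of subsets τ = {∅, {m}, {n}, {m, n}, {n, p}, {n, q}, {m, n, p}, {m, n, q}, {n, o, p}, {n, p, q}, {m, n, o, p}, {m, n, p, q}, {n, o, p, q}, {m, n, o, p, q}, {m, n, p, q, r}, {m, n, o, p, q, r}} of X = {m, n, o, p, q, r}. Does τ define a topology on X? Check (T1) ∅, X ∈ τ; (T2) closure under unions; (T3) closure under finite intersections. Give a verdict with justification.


τ IS a topology on X.

Axiom (T1): ∅ ∈ τ? Yes; X ∈ τ? Yes.
Axiom (T2/T3): check pairwise unions and intersections of members of τ.
All pairwise intersections and unions checked — each lies in τ. Therefore τ satisfies (T1), (T2), (T3): it IS a topology on X.


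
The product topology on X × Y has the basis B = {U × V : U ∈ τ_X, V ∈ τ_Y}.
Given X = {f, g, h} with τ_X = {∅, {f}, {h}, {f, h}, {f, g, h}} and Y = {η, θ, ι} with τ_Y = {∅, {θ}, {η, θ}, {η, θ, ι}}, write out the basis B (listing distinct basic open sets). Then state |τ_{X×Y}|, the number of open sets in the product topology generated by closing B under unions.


Basis B = {∅ × ∅, {f} × {θ}, {h} × {θ}, {f} × {η, θ}, {f, h} × {θ}, {h} × {η, θ}, {f} × {η, θ, ι}, {f, g, h} × {θ}, {h} × {η, θ, ι}, {f, h} × {η, θ}, {f, h} × {η, θ, ι}, {f, g, h} × {η, θ}, {f, g, h} × {η, θ, ι}}; |τ_{X×Y}| = 30.

Enumerate products U × V with U ∈ τ_X, V ∈ τ_Y (deduplicated):
  ∅ × ∅ = {} (∅)
  {f} × {θ} = {(f,θ)}
  {h} × {θ} = {(h,θ)}
  {f} × {η, θ} = {(f,η), (f,θ)}
  {f, h} × {θ} = {(f,θ), (h,θ)}
  {h} × {η, θ} = {(h,η), (h,θ)}
  {f} × {η, θ, ι} = {(f,η), (f,θ), (f,ι)}
  {f, g, h} × {θ} = {(f,θ), (g,θ), (h,θ)}
  {h} × {η, θ, ι} = {(h,η), (h,θ), (h,ι)}
  {f, h} × {η, θ} = {(f,η), (f,θ), (h,η), (h,θ)}
  {f, h} × {η, θ, ι} = {(f,η), (f,θ), (f,ι), (h,η), (h,θ), (h,ι)}
  {f, g, h} × {η, θ} = {(f,η), (f,θ), (g,η), (g,θ), (h,η), (h,θ)}
  {f, g, h} × {η, θ, ι} = {(f,η), (f,θ), (f,ι), (g,η), (g,θ), (g,ι), (h,η), (h,θ), (h,ι)}
These 13 distinct sets form the basis B.
Close under arbitrary unions to get τ_{X×Y}; counting gives |τ_{X×Y}| = 30.


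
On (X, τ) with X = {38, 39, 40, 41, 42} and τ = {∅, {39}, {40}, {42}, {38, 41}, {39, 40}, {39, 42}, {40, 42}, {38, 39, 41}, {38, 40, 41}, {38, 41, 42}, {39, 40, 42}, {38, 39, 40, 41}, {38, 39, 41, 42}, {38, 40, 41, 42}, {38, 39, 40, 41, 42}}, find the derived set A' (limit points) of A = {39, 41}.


A' = {38}

For each x ∈ X, list the open sets U ∈ τ with x ∈ U, then check whether U ∩ (A ∖ {x}) ≠ ∅ for every such U.
  x = 38: opens ∋ x are {38, 41}, {38, 39, 41}, {38, 40, 41}, {38, 41, 42}, {38, 39, 40, 41}, {38, 39, 41, 42}, {38, 40, 41, 42}, {38, 39, 40, 41, 42}; each meets A ∖ {38}, so x IS a limit point.
  x = 39: open {39} ∋ x has {39} ∩ (A ∖ {39}) = ∅, so x is NOT a limit point.
  x = 40: open {40} ∋ x has {40} ∩ (A ∖ {40}) = ∅, so x is NOT a limit point.
  x = 41: open {38, 41} ∋ x has {38, 41} ∩ (A ∖ {41}) = ∅, so x is NOT a limit point.
  x = 42: open {42} ∋ x has {42} ∩ (A ∖ {42}) = ∅, so x is NOT a limit point.
Collecting: A' = {38}.


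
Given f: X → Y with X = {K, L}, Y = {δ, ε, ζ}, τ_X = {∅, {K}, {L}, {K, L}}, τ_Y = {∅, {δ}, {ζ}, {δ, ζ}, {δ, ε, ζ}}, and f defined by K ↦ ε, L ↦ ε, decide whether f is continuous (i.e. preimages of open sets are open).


f IS continuous.

Compute f^{-1}(U) for each U ∈ τ_Y:
  U = ∅: f^{-1}(U) = ∅ ∈ τ_X ✓.
  U = {δ}: f^{-1}(U) = ∅ ∈ τ_X ✓.
  U = {ζ}: f^{-1}(U) = ∅ ∈ τ_X ✓.
  U = {δ, ζ}: f^{-1}(U) = ∅ ∈ τ_X ✓.
  U = {δ, ε, ζ}: f^{-1}(U) = {K, L} ∈ τ_X ✓.
Every preimage lies in τ_X, so f IS continuous.


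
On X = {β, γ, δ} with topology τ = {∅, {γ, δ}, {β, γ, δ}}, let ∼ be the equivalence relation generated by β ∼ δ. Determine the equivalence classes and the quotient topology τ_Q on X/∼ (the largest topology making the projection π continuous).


X/∼ = {[β=δ], [γ]}; |τ_Q| = 2.

Equivalence classes: [β=δ], [γ].
Quotient map π: X → X/∼ sends β ↦ [β=δ], γ ↦ [γ], δ ↦ [β=δ].
For each subset V ⊆ X/∼, compute π^{-1}(V) ⊆ X and check whether π^{-1}(V) ∈ τ. V is open in τ_Q iff π^{-1}(V) ∈ τ.
  V = {}: π^{-1}(V) = ∅ ∈ τ ✓.
  V = {[β=δ]}: π^{-1}(V) = {β, δ} ∉ τ ✗.
  V = {[γ]}: π^{-1}(V) = {γ} ∉ τ ✗.
  V = {[β=δ], [γ]}: π^{-1}(V) = {β, γ, δ} ∈ τ ✓.
Open sets in the quotient: τ_Q = {{}, {[β=δ], [γ]}} (2 elements).


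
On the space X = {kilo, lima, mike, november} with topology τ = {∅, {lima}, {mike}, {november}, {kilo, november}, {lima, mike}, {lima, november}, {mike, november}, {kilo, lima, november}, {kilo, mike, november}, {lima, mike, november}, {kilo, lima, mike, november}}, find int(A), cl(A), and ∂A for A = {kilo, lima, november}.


int(A) = {kilo, lima, november}, cl(A) = {kilo, lima, november}, ∂A = ∅.

Closed sets in (X, τ) are complements of opens:
  closed(X, τ) = {∅, {kilo}, {lima}, {mike}, {kilo, lima}, {kilo, mike}, {kilo, november}, {lima, mike}, {kilo, lima, mike}, {kilo, lima, november}, {kilo, mike, november}, {kilo, lima, mike, november}}.
int(A) = ⋃ {U ∈ τ : U ⊆ A}. Opens contained in A: ∅, {lima}, {november}, {kilo, november}, {lima, november}, {kilo, lima, november}.
Taking the union of these: int(A) = {kilo, lima, november}.
cl(A) = ⋂ {C closed : A ⊆ C}. Closed sets containing A: {kilo, lima, november}, {kilo, lima, mike, november}.
Intersecting these: cl(A) = {kilo, lima, november}.
∂A = cl(A) ∖ int(A) = {kilo, lima, november} ∖ {kilo, lima, november} = ∅.


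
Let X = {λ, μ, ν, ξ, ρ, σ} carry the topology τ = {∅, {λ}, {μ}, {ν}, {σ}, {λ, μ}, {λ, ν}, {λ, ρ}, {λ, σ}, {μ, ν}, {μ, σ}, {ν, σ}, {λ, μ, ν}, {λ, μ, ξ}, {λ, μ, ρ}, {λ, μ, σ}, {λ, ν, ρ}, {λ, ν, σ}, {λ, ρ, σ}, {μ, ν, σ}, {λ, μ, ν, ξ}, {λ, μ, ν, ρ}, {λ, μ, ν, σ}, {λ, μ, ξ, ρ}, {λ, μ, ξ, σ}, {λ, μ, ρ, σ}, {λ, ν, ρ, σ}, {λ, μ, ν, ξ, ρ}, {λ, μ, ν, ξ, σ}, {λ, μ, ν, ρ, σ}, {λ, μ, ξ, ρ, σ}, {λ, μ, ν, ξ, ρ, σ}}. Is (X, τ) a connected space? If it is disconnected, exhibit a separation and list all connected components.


(X, τ) is disconnected; components = [{ν}, {σ}, {λ, μ, ξ, ρ}].

Find clopen sets (U ∈ τ with X ∖ U ∈ τ):
  U = ∅, X ∖ U = {λ, μ, ν, ξ, ρ, σ} — both open, so U is clopen.
  U = {ν}, X ∖ U = {λ, μ, ξ, ρ, σ} — both open, so U is clopen.
  U = {σ}, X ∖ U = {λ, μ, ν, ξ, ρ} — both open, so U is clopen.
  U = {ν, σ}, X ∖ U = {λ, μ, ξ, ρ} — both open, so U is clopen.
  U = {λ, μ, ξ, ρ}, X ∖ U = {ν, σ} — both open, so U is clopen.
  U = {λ, μ, ν, ξ, ρ}, X ∖ U = {σ} — both open, so U is clopen.
  U = {λ, μ, ξ, ρ, σ}, X ∖ U = {ν} — both open, so U is clopen.
  U = {λ, μ, ν, ξ, ρ, σ}, X ∖ U = ∅ — both open, so U is clopen.
Nontrivial clopen(s) exist: e.g. {σ}. So (X, τ) is disconnected.
Compute connected components by grouping points that agree on all clopens:
  component: {ν}
  component: {σ}
  component: {λ, μ, ξ, ρ}


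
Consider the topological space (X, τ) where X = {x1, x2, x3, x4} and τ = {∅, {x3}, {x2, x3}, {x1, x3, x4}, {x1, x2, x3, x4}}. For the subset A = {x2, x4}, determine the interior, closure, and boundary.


int(A) = ∅, cl(A) = {x1, x2, x4}, ∂A = {x1, x2, x4}.

Closed sets in (X, τ) are complements of opens:
  closed(X, τ) = {∅, {x2}, {x1, x4}, {x1, x2, x4}, {x1, x2, x3, x4}}.
int(A) = ⋃ {U ∈ τ : U ⊆ A}. Opens contained in A: ∅.
Taking the union of these: int(A) = ∅.
cl(A) = ⋂ {C closed : A ⊆ C}. Closed sets containing A: {x1, x2, x4}, {x1, x2, x3, x4}.
Intersecting these: cl(A) = {x1, x2, x4}.
∂A = cl(A) ∖ int(A) = {x1, x2, x4} ∖ ∅ = {x1, x2, x4}.


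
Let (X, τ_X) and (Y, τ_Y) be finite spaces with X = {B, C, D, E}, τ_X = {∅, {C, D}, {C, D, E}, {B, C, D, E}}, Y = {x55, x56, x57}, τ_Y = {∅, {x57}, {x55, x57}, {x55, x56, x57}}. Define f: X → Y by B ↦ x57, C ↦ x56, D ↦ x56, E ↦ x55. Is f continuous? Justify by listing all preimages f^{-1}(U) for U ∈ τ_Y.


f is NOT continuous.

Compute f^{-1}(U) for each U ∈ τ_Y:
  U = ∅: f^{-1}(U) = ∅ ∈ τ_X ✓.
  U = {x57}: f^{-1}(U) = {B} ∉ τ_X ✗.
  U = {x55, x57}: f^{-1}(U) = {B, E} ∉ τ_X ✗.
  U = {x55, x56, x57}: f^{-1}(U) = {B, C, D, E} ∈ τ_X ✓.
Found U = {x57} with f^{-1}(U) = {B} not in τ_X. Therefore f is NOT continuous.


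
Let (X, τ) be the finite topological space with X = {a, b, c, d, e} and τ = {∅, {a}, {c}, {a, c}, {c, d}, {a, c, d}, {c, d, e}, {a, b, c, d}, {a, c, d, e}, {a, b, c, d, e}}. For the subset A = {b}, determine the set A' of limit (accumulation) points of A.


A' = ∅

For each x ∈ X, list the open sets U ∈ τ with x ∈ U, then check whether U ∩ (A ∖ {x}) ≠ ∅ for every such U.
  x = a: open {a} ∋ x has {a} ∩ (A ∖ {a}) = ∅, so x is NOT a limit point.
  x = b: open {a, b, c, d} ∋ x has {a, b, c, d} ∩ (A ∖ {b}) = ∅, so x is NOT a limit point.
  x = c: open {c} ∋ x has {c} ∩ (A ∖ {c}) = ∅, so x is NOT a limit point.
  x = d: open {c, d} ∋ x has {c, d} ∩ (A ∖ {d}) = ∅, so x is NOT a limit point.
  x = e: open {c, d, e} ∋ x has {c, d, e} ∩ (A ∖ {e}) = ∅, so x is NOT a limit point.
Collecting: A' = ∅.


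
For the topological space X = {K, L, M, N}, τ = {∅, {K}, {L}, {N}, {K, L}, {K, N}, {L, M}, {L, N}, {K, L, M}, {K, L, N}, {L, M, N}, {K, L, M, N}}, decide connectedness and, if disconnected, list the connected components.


(X, τ) is disconnected; components = [{K}, {N}, {L, M}].

Find clopen sets (U ∈ τ with X ∖ U ∈ τ):
  U = ∅, X ∖ U = {K, L, M, N} — both open, so U is clopen.
  U = {K}, X ∖ U = {L, M, N} — both open, so U is clopen.
  U = {N}, X ∖ U = {K, L, M} — both open, so U is clopen.
  U = {K, N}, X ∖ U = {L, M} — both open, so U is clopen.
  U = {L, M}, X ∖ U = {K, N} — both open, so U is clopen.
  U = {K, L, M}, X ∖ U = {N} — both open, so U is clopen.
  U = {L, M, N}, X ∖ U = {K} — both open, so U is clopen.
  U = {K, L, M, N}, X ∖ U = ∅ — both open, so U is clopen.
Nontrivial clopen(s) exist: e.g. {L, M, N}. So (X, τ) is disconnected.
Compute connected components by grouping points that agree on all clopens:
  component: {K}
  component: {N}
  component: {L, M}


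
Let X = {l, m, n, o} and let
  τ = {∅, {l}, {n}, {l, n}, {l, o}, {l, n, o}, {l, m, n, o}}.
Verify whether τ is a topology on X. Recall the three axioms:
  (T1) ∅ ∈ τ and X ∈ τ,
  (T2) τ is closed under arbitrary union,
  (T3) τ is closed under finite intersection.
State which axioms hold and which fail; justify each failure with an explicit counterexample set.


τ IS a topology on X.

Axiom (T1): ∅ ∈ τ? Yes; X ∈ τ? Yes.
Axiom (T2/T3): check pairwise unions and intersections of members of τ.
All pairwise intersections and unions checked — each lies in τ. Therefore τ satisfies (T1), (T2), (T3): it IS a topology on X.


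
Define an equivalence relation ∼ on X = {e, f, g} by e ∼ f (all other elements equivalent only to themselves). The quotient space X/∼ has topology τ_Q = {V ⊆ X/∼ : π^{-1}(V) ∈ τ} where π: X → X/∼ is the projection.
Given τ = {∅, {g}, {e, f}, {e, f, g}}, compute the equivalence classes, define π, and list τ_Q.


X/∼ = {[e=f], [g]}; |τ_Q| = 4.

Equivalence classes: [e=f], [g].
Quotient map π: X → X/∼ sends e ↦ [e=f], f ↦ [e=f], g ↦ [g].
For each subset V ⊆ X/∼, compute π^{-1}(V) ⊆ X and check whether π^{-1}(V) ∈ τ. V is open in τ_Q iff π^{-1}(V) ∈ τ.
  V = {}: π^{-1}(V) = ∅ ∈ τ ✓.
  V = {[e=f]}: π^{-1}(V) = {e, f} ∈ τ ✓.
  V = {[g]}: π^{-1}(V) = {g} ∈ τ ✓.
  V = {[e=f], [g]}: π^{-1}(V) = {e, f, g} ∈ τ ✓.
Open sets in the quotient: τ_Q = {{}, {[e=f]}, {[g]}, {[e=f], [g]}} (4 elements).


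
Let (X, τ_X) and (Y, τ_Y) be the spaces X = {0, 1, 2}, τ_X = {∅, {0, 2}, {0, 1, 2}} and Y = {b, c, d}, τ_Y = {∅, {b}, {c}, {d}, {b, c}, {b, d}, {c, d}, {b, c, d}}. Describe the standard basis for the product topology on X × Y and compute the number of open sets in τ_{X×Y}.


Basis B = {∅ × ∅, {0, 2} × {b}, {0, 2} × {c}, {0, 2} × {d}, {0, 1, 2} × {b}, {0, 1, 2} × {c}, {0, 1, 2} × {d}, {0, 2} × {b, c}, {0, 2} × {b, d}, {0, 2} × {c, d}, {0, 2} × {b, c, d}, {0, 1, 2} × {b, c}, {0, 1, 2} × {b, d}, {0, 1, 2} × {c, d}, {0, 1, 2} × {b, c, d}}; |τ_{X×Y}| = 27.

Enumerate products U × V with U ∈ τ_X, V ∈ τ_Y (deduplicated):
  ∅ × ∅ = {} (∅)
  {0, 2} × {b} = {(0,b), (2,b)}
  {0, 2} × {c} = {(0,c), (2,c)}
  {0, 2} × {d} = {(0,d), (2,d)}
  {0, 1, 2} × {b} = {(0,b), (1,b), (2,b)}
  {0, 1, 2} × {c} = {(0,c), (1,c), (2,c)}
  {0, 1, 2} × {d} = {(0,d), (1,d), (2,d)}
  {0, 2} × {b, c} = {(0,b), (0,c), (2,b), (2,c)}
  {0, 2} × {b, d} = {(0,b), (0,d), (2,b), (2,d)}
  {0, 2} × {c, d} = {(0,c), (0,d), (2,c), (2,d)}
  {0, 2} × {b, c, d} = {(0,b), (0,c), (0,d), (2,b), (2,c), (2,d)}
  {0, 1, 2} × {b, c} = {(0,b), (0,c), (1,b), (1,c), (2,b), (2,c)}
  {0, 1, 2} × {b, d} = {(0,b), (0,d), (1,b), (1,d), (2,b), (2,d)}
  {0, 1, 2} × {c, d} = {(0,c), (0,d), (1,c), (1,d), (2,c), (2,d)}
  {0, 1, 2} × {b, c, d} = {(0,b), (0,c), (0,d), (1,b), (1,c), (1,d), (2,b), (2,c), (2,d)}
These 15 distinct sets form the basis B.
Close under arbitrary unions to get τ_{X×Y}; counting gives |τ_{X×Y}| = 27.


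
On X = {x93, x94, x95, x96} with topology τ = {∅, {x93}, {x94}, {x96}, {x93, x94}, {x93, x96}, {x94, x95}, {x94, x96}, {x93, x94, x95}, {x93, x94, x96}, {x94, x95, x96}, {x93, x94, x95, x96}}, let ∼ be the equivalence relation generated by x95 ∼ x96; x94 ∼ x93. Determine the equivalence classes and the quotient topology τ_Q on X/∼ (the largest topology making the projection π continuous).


X/∼ = {[x93=x94], [x95=x96]}; |τ_Q| = 3.

Equivalence classes: [x93=x94], [x95=x96].
Quotient map π: X → X/∼ sends x93 ↦ [x93=x94], x94 ↦ [x93=x94], x95 ↦ [x95=x96], x96 ↦ [x95=x96].
For each subset V ⊆ X/∼, compute π^{-1}(V) ⊆ X and check whether π^{-1}(V) ∈ τ. V is open in τ_Q iff π^{-1}(V) ∈ τ.
  V = {}: π^{-1}(V) = ∅ ∈ τ ✓.
  V = {[x93=x94]}: π^{-1}(V) = {x93, x94} ∈ τ ✓.
  V = {[x95=x96]}: π^{-1}(V) = {x95, x96} ∉ τ ✗.
  V = {[x93=x94], [x95=x96]}: π^{-1}(V) = {x93, x94, x95, x96} ∈ τ ✓.
Open sets in the quotient: τ_Q = {{}, {[x93=x94]}, {[x93=x94], [x95=x96]}} (3 elements).


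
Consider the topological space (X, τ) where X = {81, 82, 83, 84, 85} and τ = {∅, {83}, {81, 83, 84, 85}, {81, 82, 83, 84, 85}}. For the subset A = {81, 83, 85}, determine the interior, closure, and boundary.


int(A) = {83}, cl(A) = {81, 82, 83, 84, 85}, ∂A = {81, 82, 84, 85}.

Closed sets in (X, τ) are complements of opens:
  closed(X, τ) = {∅, {82}, {81, 82, 84, 85}, {81, 82, 83, 84, 85}}.
int(A) = ⋃ {U ∈ τ : U ⊆ A}. Opens contained in A: ∅, {83}.
Taking the union of these: int(A) = {83}.
cl(A) = ⋂ {C closed : A ⊆ C}. Closed sets containing A: {81, 82, 83, 84, 85}.
Intersecting these: cl(A) = {81, 82, 83, 84, 85}.
∂A = cl(A) ∖ int(A) = {81, 82, 83, 84, 85} ∖ {83} = {81, 82, 84, 85}.


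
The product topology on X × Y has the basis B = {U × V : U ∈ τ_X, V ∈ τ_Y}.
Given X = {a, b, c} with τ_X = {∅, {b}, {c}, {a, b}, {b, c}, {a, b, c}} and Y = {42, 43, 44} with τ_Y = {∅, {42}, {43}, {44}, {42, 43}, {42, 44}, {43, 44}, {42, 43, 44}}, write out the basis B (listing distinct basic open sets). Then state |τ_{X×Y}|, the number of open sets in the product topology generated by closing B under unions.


Basis B = {∅ × ∅, {b} × {42}, {b} × {43}, {b} × {44}, {c} × {42}, {c} × {43}, {c} × {44}, {a, b} × {42}, {a, b} × {43}, {a, b} × {44}, {b} × {42, 43}, {b} × {42, 44}, {b, c} × {42}, {b} × {43, 44}, {b, c} × {43}, {b, c} × {44}, {c} × {42, 43}, {c} × {42, 44}, {c} × {43, 44}, {a, b, c} × {42}, {a, b, c} × {43}, {a, b, c} × {44}, {b} × {42, 43, 44}, {c} × {42, 43, 44}, {a, b} × {42, 43}, {a, b} × {42, 44}, {a, b} × {43, 44}, {b, c} × {42, 43}, {b, c} × {42, 44}, {b, c} × {43, 44}, {a, b} × {42, 43, 44}, {a, b, c} × {42, 43}, {a, b, c} × {42, 44}, {a, b, c} × {43, 44}, {b, c} × {42, 43, 44}, {a, b, c} × {42, 43, 44}}; |τ_{X×Y}| = 216.

Enumerate products U × V with U ∈ τ_X, V ∈ τ_Y (deduplicated):
  ∅ × ∅ = {} (∅)
  {b} × {42} = {(b,42)}
  {b} × {43} = {(b,43)}
  {b} × {44} = {(b,44)}
  {c} × {42} = {(c,42)}
  {c} × {43} = {(c,43)}
  {c} × {44} = {(c,44)}
  {a, b} × {42} = {(a,42), (b,42)}
  {a, b} × {43} = {(a,43), (b,43)}
  {a, b} × {44} = {(a,44), (b,44)}
  {b} × {42, 43} = {(b,42), (b,43)}
  {b} × {42, 44} = {(b,42), (b,44)}
  {b, c} × {42} = {(b,42), (c,42)}
  {b} × {43, 44} = {(b,43), (b,44)}
  {b, c} × {43} = {(b,43), (c,43)}
  {b, c} × {44} = {(b,44), (c,44)}
  {c} × {42, 43} = {(c,42), (c,43)}
  {c} × {42, 44} = {(c,42), (c,44)}
  {c} × {43, 44} = {(c,43), (c,44)}
  {a, b, c} × {42} = {(a,42), (b,42), (c,42)}
  {a, b, c} × {43} = {(a,43), (b,43), (c,43)}
  {a, b, c} × {44} = {(a,44), (b,44), (c,44)}
  {b} × {42, 43, 44} = {(b,42), (b,43), (b,44)}
  {c} × {42, 43, 44} = {(c,42), (c,43), (c,44)}
  {a, b} × {42, 43} = {(a,42), (a,43), (b,42), (b,43)}
  {a, b} × {42, 44} = {(a,42), (a,44), (b,42), (b,44)}
  {a, b} × {43, 44} = {(a,43), (a,44), (b,43), (b,44)}
  {b, c} × {42, 43} = {(b,42), (b,43), (c,42), (c,43)}
  {b, c} × {42, 44} = {(b,42), (b,44), (c,42), (c,44)}
  {b, c} × {43, 44} = {(b,43), (b,44), (c,43), (c,44)}
  {a, b} × {42, 43, 44} = {(a,42), (a,43), (a,44), (b,42), (b,43), (b,44)}
  {a, b, c} × {42, 43} = {(a,42), (a,43), (b,42), (b,43), (c,42), (c,43)}
  {a, b, c} × {42, 44} = {(a,42), (a,44), (b,42), (b,44), (c,42), (c,44)}
  {a, b, c} × {43, 44} = {(a,43), (a,44), (b,43), (b,44), (c,43), (c,44)}
  {b, c} × {42, 43, 44} = {(b,42), (b,43), (b,44), (c,42), (c,43), (c,44)}
  {a, b, c} × {42, 43, 44} = {(a,42), (a,43), (a,44), (b,42), (b,43), (b,44), (c,42), (c,43), (c,44)}
These 36 distinct sets form the basis B.
Close under arbitrary unions to get τ_{X×Y}; counting gives |τ_{X×Y}| = 216.


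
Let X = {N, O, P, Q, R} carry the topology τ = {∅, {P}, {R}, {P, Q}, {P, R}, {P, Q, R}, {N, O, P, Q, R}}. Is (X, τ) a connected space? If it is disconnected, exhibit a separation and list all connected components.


(X, τ) is connected.

Find clopen sets (U ∈ τ with X ∖ U ∈ τ):
  U = ∅, X ∖ U = {N, O, P, Q, R} — both open, so U is clopen.
  U = {N, O, P, Q, R}, X ∖ U = ∅ — both open, so U is clopen.
Only trivial clopens (∅ and X) exist, so (X, τ) is connected.
Compute connected components by grouping points that agree on all clopens:
  component: {N, O, P, Q, R}


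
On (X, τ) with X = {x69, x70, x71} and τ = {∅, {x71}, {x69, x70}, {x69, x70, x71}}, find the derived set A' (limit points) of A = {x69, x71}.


A' = {x70}

For each x ∈ X, list the open sets U ∈ τ with x ∈ U, then check whether U ∩ (A ∖ {x}) ≠ ∅ for every such U.
  x = x69: open {x69, x70} ∋ x has {x69, x70} ∩ (A ∖ {x69}) = ∅, so x is NOT a limit point.
  x = x70: opens ∋ x are {x69, x70}, {x69, x70, x71}; each meets A ∖ {x70}, so x IS a limit point.
  x = x71: open {x71} ∋ x has {x71} ∩ (A ∖ {x71}) = ∅, so x is NOT a limit point.
Collecting: A' = {x70}.


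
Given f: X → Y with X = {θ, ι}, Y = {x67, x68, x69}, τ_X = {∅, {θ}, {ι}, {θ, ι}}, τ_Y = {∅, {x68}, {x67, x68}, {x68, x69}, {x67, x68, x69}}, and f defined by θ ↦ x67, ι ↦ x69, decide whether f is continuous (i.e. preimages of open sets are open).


f IS continuous.

Compute f^{-1}(U) for each U ∈ τ_Y:
  U = ∅: f^{-1}(U) = ∅ ∈ τ_X ✓.
  U = {x68}: f^{-1}(U) = ∅ ∈ τ_X ✓.
  U = {x67, x68}: f^{-1}(U) = {θ} ∈ τ_X ✓.
  U = {x68, x69}: f^{-1}(U) = {ι} ∈ τ_X ✓.
  U = {x67, x68, x69}: f^{-1}(U) = {θ, ι} ∈ τ_X ✓.
Every preimage lies in τ_X, so f IS continuous.


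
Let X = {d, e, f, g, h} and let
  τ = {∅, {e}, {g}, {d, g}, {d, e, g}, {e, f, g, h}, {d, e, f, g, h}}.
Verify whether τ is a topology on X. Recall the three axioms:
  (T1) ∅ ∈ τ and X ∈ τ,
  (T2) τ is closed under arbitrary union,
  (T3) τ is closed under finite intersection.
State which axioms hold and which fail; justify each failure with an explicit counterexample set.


τ is NOT a topology on X.

Axiom (T1): ∅ ∈ τ? Yes; X ∈ τ? Yes.
Axiom (T2/T3): check pairwise unions and intersections of members of τ.
Counterexample for (T2): {e} ∪ {g} = {e, g} ∉ τ. Therefore τ is NOT a topology.


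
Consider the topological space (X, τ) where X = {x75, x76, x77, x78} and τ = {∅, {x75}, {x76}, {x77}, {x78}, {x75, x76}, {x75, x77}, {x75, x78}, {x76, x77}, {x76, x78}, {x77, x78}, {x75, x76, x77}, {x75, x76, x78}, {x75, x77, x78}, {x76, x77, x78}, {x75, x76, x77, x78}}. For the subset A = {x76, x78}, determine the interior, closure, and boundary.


int(A) = {x76, x78}, cl(A) = {x76, x78}, ∂A = ∅.

Closed sets in (X, τ) are complements of opens:
  closed(X, τ) = {∅, {x75}, {x76}, {x77}, {x78}, {x75, x76}, {x75, x77}, {x75, x78}, {x76, x77}, {x76, x78}, {x77, x78}, {x75, x76, x77}, {x75, x76, x78}, {x75, x77, x78}, {x76, x77, x78}, {x75, x76, x77, x78}}.
int(A) = ⋃ {U ∈ τ : U ⊆ A}. Opens contained in A: ∅, {x76}, {x78}, {x76, x78}.
Taking the union of these: int(A) = {x76, x78}.
cl(A) = ⋂ {C closed : A ⊆ C}. Closed sets containing A: {x76, x78}, {x75, x76, x78}, {x76, x77, x78}, {x75, x76, x77, x78}.
Intersecting these: cl(A) = {x76, x78}.
∂A = cl(A) ∖ int(A) = {x76, x78} ∖ {x76, x78} = ∅.


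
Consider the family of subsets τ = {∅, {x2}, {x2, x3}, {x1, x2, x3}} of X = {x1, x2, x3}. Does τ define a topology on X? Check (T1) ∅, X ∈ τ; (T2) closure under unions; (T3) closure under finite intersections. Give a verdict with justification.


τ IS a topology on X.

Axiom (T1): ∅ ∈ τ? Yes; X ∈ τ? Yes.
Axiom (T2/T3): check pairwise unions and intersections of members of τ.
All pairwise intersections and unions checked — each lies in τ. Therefore τ satisfies (T1), (T2), (T3): it IS a topology on X.


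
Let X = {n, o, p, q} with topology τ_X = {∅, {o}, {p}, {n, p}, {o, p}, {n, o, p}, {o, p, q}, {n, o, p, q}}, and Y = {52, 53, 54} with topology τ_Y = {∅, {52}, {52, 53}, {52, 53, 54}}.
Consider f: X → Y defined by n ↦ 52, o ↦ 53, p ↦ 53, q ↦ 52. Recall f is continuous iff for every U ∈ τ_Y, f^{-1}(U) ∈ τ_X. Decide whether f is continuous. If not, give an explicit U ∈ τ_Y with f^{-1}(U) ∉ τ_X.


f is NOT continuous.

Compute f^{-1}(U) for each U ∈ τ_Y:
  U = ∅: f^{-1}(U) = ∅ ∈ τ_X ✓.
  U = {52}: f^{-1}(U) = {n, q} ∉ τ_X ✗.
  U = {52, 53}: f^{-1}(U) = {n, o, p, q} ∈ τ_X ✓.
  U = {52, 53, 54}: f^{-1}(U) = {n, o, p, q} ∈ τ_X ✓.
Found U = {52} with f^{-1}(U) = {n, q} not in τ_X. Therefore f is NOT continuous.


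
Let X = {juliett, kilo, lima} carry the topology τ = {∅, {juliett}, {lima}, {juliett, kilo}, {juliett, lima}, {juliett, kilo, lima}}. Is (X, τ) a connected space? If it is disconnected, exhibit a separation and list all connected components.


(X, τ) is disconnected; components = [{lima}, {juliett, kilo}].

Find clopen sets (U ∈ τ with X ∖ U ∈ τ):
  U = ∅, X ∖ U = {juliett, kilo, lima} — both open, so U is clopen.
  U = {lima}, X ∖ U = {juliett, kilo} — both open, so U is clopen.
  U = {juliett, kilo}, X ∖ U = {lima} — both open, so U is clopen.
  U = {juliett, kilo, lima}, X ∖ U = ∅ — both open, so U is clopen.
Nontrivial clopen(s) exist: e.g. {lima}. So (X, τ) is disconnected.
Compute connected components by grouping points that agree on all clopens:
  component: {lima}
  component: {juliett, kilo}


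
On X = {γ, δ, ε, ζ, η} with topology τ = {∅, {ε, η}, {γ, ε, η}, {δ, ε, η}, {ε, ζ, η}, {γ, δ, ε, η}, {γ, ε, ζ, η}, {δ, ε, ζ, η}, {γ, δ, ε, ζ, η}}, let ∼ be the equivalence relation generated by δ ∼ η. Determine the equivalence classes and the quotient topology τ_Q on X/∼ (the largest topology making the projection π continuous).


X/∼ = {[γ], [δ=η], [ε], [ζ]}; |τ_Q| = 5.

Equivalence classes: [γ], [δ=η], [ε], [ζ].
Quotient map π: X → X/∼ sends γ ↦ [γ], δ ↦ [δ=η], ε ↦ [ε], ζ ↦ [ζ], η ↦ [δ=η].
For each subset V ⊆ X/∼, compute π^{-1}(V) ⊆ X and check whether π^{-1}(V) ∈ τ. V is open in τ_Q iff π^{-1}(V) ∈ τ.
  V = {}: π^{-1}(V) = ∅ ∈ τ ✓.
  V = {[γ]}: π^{-1}(V) = {γ} ∉ τ ✗.
  V = {[δ=η]}: π^{-1}(V) = {δ, η} ∉ τ ✗.
  V = {[γ], [δ=η]}: π^{-1}(V) = {γ, δ, η} ∉ τ ✗.
  V = {[ε]}: π^{-1}(V) = {ε} ∉ τ ✗.
  V = {[γ], [ε]}: π^{-1}(V) = {γ, ε} ∉ τ ✗.
  V = {[δ=η], [ε]}: π^{-1}(V) = {δ, ε, η} ∈ τ ✓.
  V = {[γ], [δ=η], [ε]}: π^{-1}(V) = {γ, δ, ε, η} ∈ τ ✓.
  V = {[ζ]}: π^{-1}(V) = {ζ} ∉ τ ✗.
  V = {[γ], [ζ]}: π^{-1}(V) = {γ, ζ} ∉ τ ✗.
  V = {[δ=η], [ζ]}: π^{-1}(V) = {δ, ζ, η} ∉ τ ✗.
  V = {[γ], [δ=η], [ζ]}: π^{-1}(V) = {γ, δ, ζ, η} ∉ τ ✗.
  V = {[ε], [ζ]}: π^{-1}(V) = {ε, ζ} ∉ τ ✗.
  V = {[γ], [ε], [ζ]}: π^{-1}(V) = {γ, ε, ζ} ∉ τ ✗.
  V = {[δ=η], [ε], [ζ]}: π^{-1}(V) = {δ, ε, ζ, η} ∈ τ ✓.
  V = {[γ], [δ=η], [ε], [ζ]}: π^{-1}(V) = {γ, δ, ε, ζ, η} ∈ τ ✓.
Open sets in the quotient: τ_Q = {{}, {[δ=η], [ε]}, {[γ], [δ=η], [ε]}, {[δ=η], [ε], [ζ]}, {[γ], [δ=η], [ε], [ζ]}} (5 elements).


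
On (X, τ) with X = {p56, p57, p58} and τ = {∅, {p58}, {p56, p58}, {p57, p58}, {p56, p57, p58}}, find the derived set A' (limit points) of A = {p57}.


A' = ∅

For each x ∈ X, list the open sets U ∈ τ with x ∈ U, then check whether U ∩ (A ∖ {x}) ≠ ∅ for every such U.
  x = p56: open {p56, p58} ∋ x has {p56, p58} ∩ (A ∖ {p56}) = ∅, so x is NOT a limit point.
  x = p57: open {p57, p58} ∋ x has {p57, p58} ∩ (A ∖ {p57}) = ∅, so x is NOT a limit point.
  x = p58: open {p58} ∋ x has {p58} ∩ (A ∖ {p58}) = ∅, so x is NOT a limit point.
Collecting: A' = ∅.


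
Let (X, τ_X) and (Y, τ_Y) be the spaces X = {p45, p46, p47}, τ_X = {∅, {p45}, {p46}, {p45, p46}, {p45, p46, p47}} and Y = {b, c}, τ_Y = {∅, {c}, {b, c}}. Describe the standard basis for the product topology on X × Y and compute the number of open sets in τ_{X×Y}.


Basis B = {∅ × ∅, {p45} × {c}, {p46} × {c}, {p45} × {b, c}, {p45, p46} × {c}, {p46} × {b, c}, {p45, p46, p47} × {c}, {p45, p46} × {b, c}, {p45, p46, p47} × {b, c}}; |τ_{X×Y}| = 14.

Enumerate products U × V with U ∈ τ_X, V ∈ τ_Y (deduplicated):
  ∅ × ∅ = {} (∅)
  {p45} × {c} = {(p45,c)}
  {p46} × {c} = {(p46,c)}
  {p45} × {b, c} = {(p45,b), (p45,c)}
  {p45, p46} × {c} = {(p45,c), (p46,c)}
  {p46} × {b, c} = {(p46,b), (p46,c)}
  {p45, p46, p47} × {c} = {(p45,c), (p46,c), (p47,c)}
  {p45, p46} × {b, c} = {(p45,b), (p45,c), (p46,b), (p46,c)}
  {p45, p46, p47} × {b, c} = {(p45,b), (p45,c), (p46,b), (p46,c), (p47,b), (p47,c)}
These 9 distinct sets form the basis B.
Close under arbitrary unions to get τ_{X×Y}; counting gives |τ_{X×Y}| = 14.


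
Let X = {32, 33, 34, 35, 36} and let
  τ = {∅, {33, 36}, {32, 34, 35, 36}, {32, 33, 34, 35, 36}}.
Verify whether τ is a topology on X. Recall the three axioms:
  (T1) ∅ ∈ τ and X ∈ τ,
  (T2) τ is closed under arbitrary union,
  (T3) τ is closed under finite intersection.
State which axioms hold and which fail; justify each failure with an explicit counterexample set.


τ is NOT a topology on X.

Axiom (T1): ∅ ∈ τ? Yes; X ∈ τ? Yes.
Axiom (T2/T3): check pairwise unions and intersections of members of τ.
Counterexample for (T3): {33, 36} ∩ {32, 34, 35, 36} = {36} ∉ τ. Therefore τ is NOT a topology.


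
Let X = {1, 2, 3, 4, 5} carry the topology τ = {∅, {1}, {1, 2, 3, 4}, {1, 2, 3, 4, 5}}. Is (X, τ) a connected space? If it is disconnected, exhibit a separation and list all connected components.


(X, τ) is connected.

Find clopen sets (U ∈ τ with X ∖ U ∈ τ):
  U = ∅, X ∖ U = {1, 2, 3, 4, 5} — both open, so U is clopen.
  U = {1, 2, 3, 4, 5}, X ∖ U = ∅ — both open, so U is clopen.
Only trivial clopens (∅ and X) exist, so (X, τ) is connected.
Compute connected components by grouping points that agree on all clopens:
  component: {1, 2, 3, 4, 5}
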